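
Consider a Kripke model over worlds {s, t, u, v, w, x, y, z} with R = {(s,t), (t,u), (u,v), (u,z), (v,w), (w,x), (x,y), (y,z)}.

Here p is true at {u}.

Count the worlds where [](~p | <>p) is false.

1

s: successors {t}; ~p | <>p there: t:T. ✓
t: successors {u}; ~p | <>p there: u:F. ✗
u: successors {v, z}; ~p | <>p there: v:T, z:T. ✓
v: successors {w}; ~p | <>p there: w:T. ✓
w: successors {x}; ~p | <>p there: x:T. ✓
x: successors {y}; ~p | <>p there: y:T. ✓
y: successors {z}; ~p | <>p there: z:T. ✓
z: no successors, so [](~p | <>p) holds vacuously. ✓
Satisfying worlds: {s, u, v, w, x, y, z}.
So [](~p | <>p) fails at the other 1 world.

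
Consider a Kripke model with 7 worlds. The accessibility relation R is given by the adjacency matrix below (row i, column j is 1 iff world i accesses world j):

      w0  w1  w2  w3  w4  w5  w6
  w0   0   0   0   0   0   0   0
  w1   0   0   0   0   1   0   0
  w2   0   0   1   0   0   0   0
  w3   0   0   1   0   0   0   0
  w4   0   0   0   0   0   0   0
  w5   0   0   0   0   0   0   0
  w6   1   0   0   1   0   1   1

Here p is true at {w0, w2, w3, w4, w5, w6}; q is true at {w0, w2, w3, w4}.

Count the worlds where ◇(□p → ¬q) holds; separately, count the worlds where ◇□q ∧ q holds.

1 and 2

For ◇(□p → ¬q):
w0: no successors, so ◇(□p → ¬q) fails. ✗
w1: successors {w4}; □p → ¬q there: w4:F. ✗
w2: successors {w2}; □p → ¬q there: w2:F. ✗
w3: successors {w2}; □p → ¬q there: w2:F. ✗
w4: no successors, so ◇(□p → ¬q) fails. ✗
w5: no successors, so ◇(□p → ¬q) fails. ✗
w6: successors {w0, w3, w5, w6}; □p → ¬q there: w0:F, w3:F, w5:T, w6:T. ✓
— 1 world.
For ◇□q ∧ q:
w0: ◇□q is F, q is T. ✗
w1: ◇□q is T, q is F. ✗
w2: ◇□q is T, q is T. ✓
w3: ◇□q is T, q is T. ✓
w4: ◇□q is F, q is T. ✗
w5: ◇□q is F, q is F. ✗
w6: ◇□q is T, q is F. ✗
— 2 worlds.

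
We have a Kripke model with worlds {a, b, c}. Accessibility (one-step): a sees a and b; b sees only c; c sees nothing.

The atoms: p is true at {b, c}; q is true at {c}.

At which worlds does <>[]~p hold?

a: successors {a, b}; []~p there: a:F, b:F. ✗
b: successors {c}; []~p there: c:T. ✓
c: no successors, so <>[]~p fails. ✗

{b}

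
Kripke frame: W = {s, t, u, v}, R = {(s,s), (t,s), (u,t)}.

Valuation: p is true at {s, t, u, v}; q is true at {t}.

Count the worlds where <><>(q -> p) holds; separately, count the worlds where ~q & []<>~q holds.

For <><>(q -> p):
s: successors {s}; <>(q -> p) there: s:T. ✓
t: successors {s}; <>(q -> p) there: s:T. ✓
u: successors {t}; <>(q -> p) there: t:T. ✓
v: no successors, so <><>(q -> p) fails. ✗
— 3 worlds.
For ~q & []<>~q:
s: ~q is T, []<>~q is T. ✓
t: ~q is F, []<>~q is T. ✗
u: ~q is T, []<>~q is T. ✓
v: ~q is T, []<>~q is T. ✓
— 3 worlds.

3 and 3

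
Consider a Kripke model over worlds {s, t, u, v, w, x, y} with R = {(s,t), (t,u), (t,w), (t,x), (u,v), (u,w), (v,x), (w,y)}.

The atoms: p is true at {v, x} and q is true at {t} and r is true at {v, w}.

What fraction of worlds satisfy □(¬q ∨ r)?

6/7

s: successors {t}; ¬q ∨ r there: t:F. ✗
t: successors {u, w, x}; ¬q ∨ r there: u:T, w:T, x:T. ✓
u: successors {v, w}; ¬q ∨ r there: v:T, w:T. ✓
v: successors {x}; ¬q ∨ r there: x:T. ✓
w: successors {y}; ¬q ∨ r there: y:T. ✓
x: no successors, so □(¬q ∨ r) holds vacuously. ✓
y: no successors, so □(¬q ∨ r) holds vacuously. ✓
That's 6 of 7 worlds, so 6/7.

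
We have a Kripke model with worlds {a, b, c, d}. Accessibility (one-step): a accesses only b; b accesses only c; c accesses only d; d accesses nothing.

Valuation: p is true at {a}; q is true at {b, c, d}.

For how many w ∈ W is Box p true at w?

1

a: successors {b}; p there: b:F. ✗
b: successors {c}; p there: c:F. ✗
c: successors {d}; p there: d:F. ✗
d: no successors, so Box p holds vacuously. ✓
Satisfying worlds: {d}.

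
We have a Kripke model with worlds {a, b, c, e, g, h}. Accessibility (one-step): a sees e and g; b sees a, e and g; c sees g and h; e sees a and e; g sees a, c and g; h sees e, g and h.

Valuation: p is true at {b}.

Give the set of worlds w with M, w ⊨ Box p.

a: successors {e, g}; p there: e:F, g:F. ✗
b: successors {a, e, g}; p there: a:F, e:F, g:F. ✗
c: successors {g, h}; p there: g:F, h:F. ✗
e: successors {a, e}; p there: a:F, e:F. ✗
g: successors {a, c, g}; p there: a:F, c:F, g:F. ✗
h: successors {e, g, h}; p there: e:F, g:F, h:F. ✗

∅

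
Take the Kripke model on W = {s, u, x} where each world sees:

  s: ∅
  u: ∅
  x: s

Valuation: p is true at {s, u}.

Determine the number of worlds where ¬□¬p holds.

1

s: □¬p is T. ✗
u: □¬p is T. ✗
x: □¬p is F. ✓
Satisfying worlds: {x}.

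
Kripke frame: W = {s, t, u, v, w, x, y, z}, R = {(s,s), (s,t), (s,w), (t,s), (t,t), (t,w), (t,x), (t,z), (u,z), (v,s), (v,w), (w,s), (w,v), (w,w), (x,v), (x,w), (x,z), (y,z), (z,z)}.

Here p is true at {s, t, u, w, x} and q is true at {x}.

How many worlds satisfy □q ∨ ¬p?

3

s: □q is F, ¬p is F. ✗
t: □q is F, ¬p is F. ✗
u: □q is F, ¬p is F. ✗
v: □q is F, ¬p is T. ✓
w: □q is F, ¬p is F. ✗
x: □q is F, ¬p is F. ✗
y: □q is F, ¬p is T. ✓
z: □q is F, ¬p is T. ✓
Satisfying worlds: {v, y, z}.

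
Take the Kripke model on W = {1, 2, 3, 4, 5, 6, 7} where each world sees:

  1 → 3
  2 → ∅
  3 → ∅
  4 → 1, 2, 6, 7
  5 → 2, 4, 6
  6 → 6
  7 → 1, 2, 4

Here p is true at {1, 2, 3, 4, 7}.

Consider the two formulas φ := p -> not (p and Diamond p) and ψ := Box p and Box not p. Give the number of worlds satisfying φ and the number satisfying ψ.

4 and 2

For p -> not (p and Diamond p):
1: p is T, not (p and Diamond p) is F. ✗
2: p is T, not (p and Diamond p) is T. ✓
3: p is T, not (p and Diamond p) is T. ✓
4: p is T, not (p and Diamond p) is F. ✗
5: p is F, not (p and Diamond p) is T. ✓
6: p is F, not (p and Diamond p) is T. ✓
7: p is T, not (p and Diamond p) is F. ✗
— 4 worlds.
For Box p and Box not p:
1: Box p is T, Box not p is F. ✗
2: Box p is T, Box not p is T. ✓
3: Box p is T, Box not p is T. ✓
4: Box p is F, Box not p is F. ✗
5: Box p is F, Box not p is F. ✗
6: Box p is F, Box not p is T. ✗
7: Box p is T, Box not p is F. ✗
— 2 worlds.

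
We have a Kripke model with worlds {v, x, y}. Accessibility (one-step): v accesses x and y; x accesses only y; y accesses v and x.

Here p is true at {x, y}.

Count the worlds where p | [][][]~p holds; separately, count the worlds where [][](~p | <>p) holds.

For p | [][][]~p:
v: p is F, [][][]~p is F. ✗
x: p is T, [][][]~p is F. ✓
y: p is T, [][][]~p is F. ✓
— 2 worlds.
For [][](~p | <>p):
v: successors {x, y}; [](~p | <>p) there: x:T, y:T. ✓
x: successors {y}; [](~p | <>p) there: y:T. ✓
y: successors {v, x}; [](~p | <>p) there: v:T, x:T. ✓
— 3 worlds.

2 and 3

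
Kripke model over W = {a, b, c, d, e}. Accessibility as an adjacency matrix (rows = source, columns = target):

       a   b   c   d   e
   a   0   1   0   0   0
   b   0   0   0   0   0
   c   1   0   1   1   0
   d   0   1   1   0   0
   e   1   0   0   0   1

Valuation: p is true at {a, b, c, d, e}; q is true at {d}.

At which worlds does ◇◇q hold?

{c, d}

a: successors {b}; ◇q there: b:F. ✗
b: no successors, so ◇◇q fails. ✗
c: successors {a, c, d}; ◇q there: a:F, c:T, d:F. ✓
d: successors {b, c}; ◇q there: b:F, c:T. ✓
e: successors {a, e}; ◇q there: a:F, e:F. ✗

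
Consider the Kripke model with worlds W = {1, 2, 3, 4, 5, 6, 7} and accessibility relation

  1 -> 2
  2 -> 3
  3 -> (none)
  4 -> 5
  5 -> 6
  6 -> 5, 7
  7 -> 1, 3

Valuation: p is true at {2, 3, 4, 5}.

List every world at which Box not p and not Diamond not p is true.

{3}

1: Box not p is F, not Diamond not p is T. ✗
2: Box not p is F, not Diamond not p is T. ✗
3: Box not p is T, not Diamond not p is T. ✓
4: Box not p is F, not Diamond not p is T. ✗
5: Box not p is T, not Diamond not p is F. ✗
6: Box not p is F, not Diamond not p is F. ✗
7: Box not p is F, not Diamond not p is F. ✗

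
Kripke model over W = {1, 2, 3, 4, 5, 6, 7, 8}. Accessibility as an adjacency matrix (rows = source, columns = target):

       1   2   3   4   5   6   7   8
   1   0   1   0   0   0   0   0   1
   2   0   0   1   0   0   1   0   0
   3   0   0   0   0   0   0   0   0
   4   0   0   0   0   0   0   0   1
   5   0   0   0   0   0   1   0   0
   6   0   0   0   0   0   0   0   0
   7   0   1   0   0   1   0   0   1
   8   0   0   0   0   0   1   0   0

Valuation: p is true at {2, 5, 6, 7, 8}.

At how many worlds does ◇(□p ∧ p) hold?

1: successors {2, 8}; □p ∧ p there: 2:F, 8:T. ✓
2: successors {3, 6}; □p ∧ p there: 3:F, 6:T. ✓
3: no successors, so ◇(□p ∧ p) fails. ✗
4: successors {8}; □p ∧ p there: 8:T. ✓
5: successors {6}; □p ∧ p there: 6:T. ✓
6: no successors, so ◇(□p ∧ p) fails. ✗
7: successors {2, 5, 8}; □p ∧ p there: 2:F, 5:T, 8:T. ✓
8: successors {6}; □p ∧ p there: 6:T. ✓
Satisfying worlds: {1, 2, 4, 5, 7, 8}.

6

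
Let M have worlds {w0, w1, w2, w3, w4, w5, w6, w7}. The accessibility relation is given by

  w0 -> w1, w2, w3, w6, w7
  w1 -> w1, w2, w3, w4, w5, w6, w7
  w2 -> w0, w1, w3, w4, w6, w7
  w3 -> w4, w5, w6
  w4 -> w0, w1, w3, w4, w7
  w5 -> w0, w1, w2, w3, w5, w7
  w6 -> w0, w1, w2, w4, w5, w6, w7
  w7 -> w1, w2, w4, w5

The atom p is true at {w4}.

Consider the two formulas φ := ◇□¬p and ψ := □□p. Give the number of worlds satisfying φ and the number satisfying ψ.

For ◇□¬p:
w0: successors {w1, w2, w3, w6, w7}; □¬p there: w1:F, w2:F, w3:F, w6:F, w7:F. ✗
w1: successors {w1, w2, w3, w4, w5, w6, w7}; □¬p there: w1:F, w2:F, w3:F, w4:F, w5:T, w6:F, w7:F. ✓
w2: successors {w0, w1, w3, w4, w6, w7}; □¬p there: w0:T, w1:F, w3:F, w4:F, w6:F, w7:F. ✓
w3: successors {w4, w5, w6}; □¬p there: w4:F, w5:T, w6:F. ✓
w4: successors {w0, w1, w3, w4, w7}; □¬p there: w0:T, w1:F, w3:F, w4:F, w7:F. ✓
w5: successors {w0, w1, w2, w3, w5, w7}; □¬p there: w0:T, w1:F, w2:F, w3:F, w5:T, w7:F. ✓
w6: successors {w0, w1, w2, w4, w5, w6, w7}; □¬p there: w0:T, w1:F, w2:F, w4:F, w5:T, w6:F, w7:F. ✓
w7: successors {w1, w2, w4, w5}; □¬p there: w1:F, w2:F, w4:F, w5:T. ✓
— 7 worlds.
For □□p:
w0: successors {w1, w2, w3, w6, w7}; □p there: w1:F, w2:F, w3:F, w6:F, w7:F. ✗
w1: successors {w1, w2, w3, w4, w5, w6, w7}; □p there: w1:F, w2:F, w3:F, w4:F, w5:F, w6:F, w7:F. ✗
w2: successors {w0, w1, w3, w4, w6, w7}; □p there: w0:F, w1:F, w3:F, w4:F, w6:F, w7:F. ✗
w3: successors {w4, w5, w6}; □p there: w4:F, w5:F, w6:F. ✗
w4: successors {w0, w1, w3, w4, w7}; □p there: w0:F, w1:F, w3:F, w4:F, w7:F. ✗
w5: successors {w0, w1, w2, w3, w5, w7}; □p there: w0:F, w1:F, w2:F, w3:F, w5:F, w7:F. ✗
w6: successors {w0, w1, w2, w4, w5, w6, w7}; □p there: w0:F, w1:F, w2:F, w4:F, w5:F, w6:F, w7:F. ✗
w7: successors {w1, w2, w4, w5}; □p there: w1:F, w2:F, w4:F, w5:F. ✗
— 0 worlds.

7 and 0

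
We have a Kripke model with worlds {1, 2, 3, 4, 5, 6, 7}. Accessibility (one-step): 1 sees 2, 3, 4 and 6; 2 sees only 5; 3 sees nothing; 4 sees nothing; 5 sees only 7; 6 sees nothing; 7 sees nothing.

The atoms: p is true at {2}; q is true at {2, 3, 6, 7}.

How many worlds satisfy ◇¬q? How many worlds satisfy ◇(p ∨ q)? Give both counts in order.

2 and 2

For ◇¬q:
1: successors {2, 3, 4, 6}; ¬q there: 2:F, 3:F, 4:T, 6:F. ✓
2: successors {5}; ¬q there: 5:T. ✓
3: no successors, so ◇¬q fails. ✗
4: no successors, so ◇¬q fails. ✗
5: successors {7}; ¬q there: 7:F. ✗
6: no successors, so ◇¬q fails. ✗
7: no successors, so ◇¬q fails. ✗
— 2 worlds.
For ◇(p ∨ q):
1: successors {2, 3, 4, 6}; p ∨ q there: 2:T, 3:T, 4:F, 6:T. ✓
2: successors {5}; p ∨ q there: 5:F. ✗
3: no successors, so ◇(p ∨ q) fails. ✗
4: no successors, so ◇(p ∨ q) fails. ✗
5: successors {7}; p ∨ q there: 7:T. ✓
6: no successors, so ◇(p ∨ q) fails. ✗
7: no successors, so ◇(p ∨ q) fails. ✗
— 2 worlds.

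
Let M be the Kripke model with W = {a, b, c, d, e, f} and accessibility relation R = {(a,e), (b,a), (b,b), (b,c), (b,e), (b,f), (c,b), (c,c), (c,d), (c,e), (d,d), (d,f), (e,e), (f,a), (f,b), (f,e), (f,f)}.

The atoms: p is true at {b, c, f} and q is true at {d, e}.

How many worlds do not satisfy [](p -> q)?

a: successors {e}; p -> q there: e:T. ✓
b: successors {a, b, c, e, f}; p -> q there: a:T, b:F, c:F, e:T, f:F. ✗
c: successors {b, c, d, e}; p -> q there: b:F, c:F, d:T, e:T. ✗
d: successors {d, f}; p -> q there: d:T, f:F. ✗
e: successors {e}; p -> q there: e:T. ✓
f: successors {a, b, e, f}; p -> q there: a:T, b:F, e:T, f:F. ✗
Satisfying worlds: {a, e}.
So [](p -> q) fails at the other 4 worlds.

4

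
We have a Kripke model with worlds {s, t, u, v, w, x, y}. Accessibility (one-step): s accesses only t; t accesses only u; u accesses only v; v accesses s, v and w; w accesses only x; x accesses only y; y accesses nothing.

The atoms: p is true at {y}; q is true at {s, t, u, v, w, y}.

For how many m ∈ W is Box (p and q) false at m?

s: successors {t}; p and q there: t:F. ✗
t: successors {u}; p and q there: u:F. ✗
u: successors {v}; p and q there: v:F. ✗
v: successors {s, v, w}; p and q there: s:F, v:F, w:F. ✗
w: successors {x}; p and q there: x:F. ✗
x: successors {y}; p and q there: y:T. ✓
y: no successors, so Box (p and q) holds vacuously. ✓
Satisfying worlds: {x, y}.
So Box (p and q) fails at the other 5 worlds.

5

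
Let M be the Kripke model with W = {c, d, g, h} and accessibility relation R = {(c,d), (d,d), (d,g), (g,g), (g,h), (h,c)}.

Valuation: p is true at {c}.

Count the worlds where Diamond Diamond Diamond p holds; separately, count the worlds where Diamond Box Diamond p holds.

2 and 0

For Diamond Diamond Diamond p:
c: successors {d}; Diamond Diamond p there: d:F. ✗
d: successors {d, g}; Diamond Diamond p there: d:F, g:T. ✓
g: successors {g, h}; Diamond Diamond p there: g:T, h:F. ✓
h: successors {c}; Diamond Diamond p there: c:F. ✗
— 2 worlds.
For Diamond Box Diamond p:
c: successors {d}; Box Diamond p there: d:F. ✗
d: successors {d, g}; Box Diamond p there: d:F, g:F. ✗
g: successors {g, h}; Box Diamond p there: g:F, h:F. ✗
h: successors {c}; Box Diamond p there: c:F. ✗
— 0 worlds.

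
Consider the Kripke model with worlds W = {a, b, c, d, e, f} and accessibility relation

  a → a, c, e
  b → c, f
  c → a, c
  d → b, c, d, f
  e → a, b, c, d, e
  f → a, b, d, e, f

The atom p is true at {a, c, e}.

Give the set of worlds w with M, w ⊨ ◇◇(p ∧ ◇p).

{a, b, c, d, e, f}

a: successors {a, c, e}; ◇(p ∧ ◇p) there: a:T, c:T, e:T. ✓
b: successors {c, f}; ◇(p ∧ ◇p) there: c:T, f:T. ✓
c: successors {a, c}; ◇(p ∧ ◇p) there: a:T, c:T. ✓
d: successors {b, c, d, f}; ◇(p ∧ ◇p) there: b:T, c:T, d:T, f:T. ✓
e: successors {a, b, c, d, e}; ◇(p ∧ ◇p) there: a:T, b:T, c:T, d:T, e:T. ✓
f: successors {a, b, d, e, f}; ◇(p ∧ ◇p) there: a:T, b:T, d:T, e:T, f:T. ✓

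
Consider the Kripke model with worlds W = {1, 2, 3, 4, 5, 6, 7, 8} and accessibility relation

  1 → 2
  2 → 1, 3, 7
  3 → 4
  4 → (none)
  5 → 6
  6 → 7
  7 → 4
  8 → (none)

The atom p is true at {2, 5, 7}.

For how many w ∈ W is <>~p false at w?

1: successors {2}; ~p there: 2:F. ✗
2: successors {1, 3, 7}; ~p there: 1:T, 3:T, 7:F. ✓
3: successors {4}; ~p there: 4:T. ✓
4: no successors, so <>~p fails. ✗
5: successors {6}; ~p there: 6:T. ✓
6: successors {7}; ~p there: 7:F. ✗
7: successors {4}; ~p there: 4:T. ✓
8: no successors, so <>~p fails. ✗
Satisfying worlds: {2, 3, 5, 7}.
So <>~p fails at the other 4 worlds.

4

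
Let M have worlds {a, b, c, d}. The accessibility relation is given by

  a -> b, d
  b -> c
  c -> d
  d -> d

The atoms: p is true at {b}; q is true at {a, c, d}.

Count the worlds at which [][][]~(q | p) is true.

a: successors {b, d}; [][]~(q | p) there: b:F, d:F. ✗
b: successors {c}; [][]~(q | p) there: c:F. ✗
c: successors {d}; [][]~(q | p) there: d:F. ✗
d: successors {d}; [][]~(q | p) there: d:F. ✗
Satisfying worlds: ∅.

0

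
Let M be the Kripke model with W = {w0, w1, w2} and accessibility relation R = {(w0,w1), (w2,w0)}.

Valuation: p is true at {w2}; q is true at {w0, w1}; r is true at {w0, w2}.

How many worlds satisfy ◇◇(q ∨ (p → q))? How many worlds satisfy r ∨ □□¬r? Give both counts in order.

For ◇◇(q ∨ (p → q)):
w0: successors {w1}; ◇(q ∨ (p → q)) there: w1:F. ✗
w1: no successors, so ◇◇(q ∨ (p → q)) fails. ✗
w2: successors {w0}; ◇(q ∨ (p → q)) there: w0:T. ✓
— 1 world.
For r ∨ □□¬r:
w0: r is T, □□¬r is T. ✓
w1: r is F, □□¬r is T. ✓
w2: r is T, □□¬r is T. ✓
— 3 worlds.

1 and 3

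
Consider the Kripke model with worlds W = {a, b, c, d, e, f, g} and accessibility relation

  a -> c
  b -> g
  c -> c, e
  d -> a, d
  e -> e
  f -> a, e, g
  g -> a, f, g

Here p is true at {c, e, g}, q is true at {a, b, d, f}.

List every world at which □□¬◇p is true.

∅

a: successors {c}; □¬◇p there: c:F. ✗
b: successors {g}; □¬◇p there: g:F. ✗
c: successors {c, e}; □¬◇p there: c:F, e:F. ✗
d: successors {a, d}; □¬◇p there: a:F, d:F. ✗
e: successors {e}; □¬◇p there: e:F. ✗
f: successors {a, e, g}; □¬◇p there: a:F, e:F, g:F. ✗
g: successors {a, f, g}; □¬◇p there: a:F, f:F, g:F. ✗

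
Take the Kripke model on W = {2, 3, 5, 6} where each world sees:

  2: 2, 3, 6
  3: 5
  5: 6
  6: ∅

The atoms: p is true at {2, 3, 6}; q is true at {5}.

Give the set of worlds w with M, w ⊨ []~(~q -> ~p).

{2, 5, 6}

2: successors {2, 3, 6}; ~(~q -> ~p) there: 2:T, 3:T, 6:T. ✓
3: successors {5}; ~(~q -> ~p) there: 5:F. ✗
5: successors {6}; ~(~q -> ~p) there: 6:T. ✓
6: no successors, so []~(~q -> ~p) holds vacuously. ✓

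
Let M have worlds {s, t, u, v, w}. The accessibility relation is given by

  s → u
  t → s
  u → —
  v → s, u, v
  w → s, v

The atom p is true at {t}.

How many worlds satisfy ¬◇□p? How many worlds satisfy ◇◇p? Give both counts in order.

3 and 0

For ¬◇□p:
s: ◇□p is T. ✗
t: ◇□p is F. ✓
u: ◇□p is F. ✓
v: ◇□p is T. ✗
w: ◇□p is F. ✓
— 3 worlds.
For ◇◇p:
s: successors {u}; ◇p there: u:F. ✗
t: successors {s}; ◇p there: s:F. ✗
u: no successors, so ◇◇p fails. ✗
v: successors {s, u, v}; ◇p there: s:F, u:F, v:F. ✗
w: successors {s, v}; ◇p there: s:F, v:F. ✗
— 0 worlds.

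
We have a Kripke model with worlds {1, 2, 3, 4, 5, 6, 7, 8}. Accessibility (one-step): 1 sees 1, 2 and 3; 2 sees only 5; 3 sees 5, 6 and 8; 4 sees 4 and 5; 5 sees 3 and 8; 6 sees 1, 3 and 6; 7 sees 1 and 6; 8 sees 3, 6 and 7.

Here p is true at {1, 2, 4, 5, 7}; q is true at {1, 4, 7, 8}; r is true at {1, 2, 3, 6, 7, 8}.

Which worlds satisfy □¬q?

1: successors {1, 2, 3}; ¬q there: 1:F, 2:T, 3:T. ✗
2: successors {5}; ¬q there: 5:T. ✓
3: successors {5, 6, 8}; ¬q there: 5:T, 6:T, 8:F. ✗
4: successors {4, 5}; ¬q there: 4:F, 5:T. ✗
5: successors {3, 8}; ¬q there: 3:T, 8:F. ✗
6: successors {1, 3, 6}; ¬q there: 1:F, 3:T, 6:T. ✗
7: successors {1, 6}; ¬q there: 1:F, 6:T. ✗
8: successors {3, 6, 7}; ¬q there: 3:T, 6:T, 7:F. ✗

{2}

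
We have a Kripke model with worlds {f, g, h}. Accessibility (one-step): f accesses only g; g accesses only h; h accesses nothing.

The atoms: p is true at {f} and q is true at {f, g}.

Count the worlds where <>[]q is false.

f: successors {g}; []q there: g:F. ✗
g: successors {h}; []q there: h:T. ✓
h: no successors, so <>[]q fails. ✗
Satisfying worlds: {g}.
So <>[]q fails at the other 2 worlds.

2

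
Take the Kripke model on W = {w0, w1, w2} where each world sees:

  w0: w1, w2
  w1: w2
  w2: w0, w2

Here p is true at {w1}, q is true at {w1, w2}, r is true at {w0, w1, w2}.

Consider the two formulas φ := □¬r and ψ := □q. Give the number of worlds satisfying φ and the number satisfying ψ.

0 and 2

For □¬r:
w0: successors {w1, w2}; ¬r there: w1:F, w2:F. ✗
w1: successors {w2}; ¬r there: w2:F. ✗
w2: successors {w0, w2}; ¬r there: w0:F, w2:F. ✗
— 0 worlds.
For □q:
w0: successors {w1, w2}; q there: w1:T, w2:T. ✓
w1: successors {w2}; q there: w2:T. ✓
w2: successors {w0, w2}; q there: w0:F, w2:T. ✗
— 2 worlds.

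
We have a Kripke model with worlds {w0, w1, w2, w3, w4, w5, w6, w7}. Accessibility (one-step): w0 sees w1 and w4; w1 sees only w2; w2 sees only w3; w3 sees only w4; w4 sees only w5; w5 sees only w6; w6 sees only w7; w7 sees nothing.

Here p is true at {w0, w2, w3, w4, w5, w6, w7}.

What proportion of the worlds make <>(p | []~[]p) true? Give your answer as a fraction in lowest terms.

w0: successors {w1, w4}; p | []~[]p there: w1:F, w4:T. ✓
w1: successors {w2}; p | []~[]p there: w2:T. ✓
w2: successors {w3}; p | []~[]p there: w3:T. ✓
w3: successors {w4}; p | []~[]p there: w4:T. ✓
w4: successors {w5}; p | []~[]p there: w5:T. ✓
w5: successors {w6}; p | []~[]p there: w6:T. ✓
w6: successors {w7}; p | []~[]p there: w7:T. ✓
w7: no successors, so <>(p | []~[]p) fails. ✗
That's 7 of 8 worlds, so 7/8.

7/8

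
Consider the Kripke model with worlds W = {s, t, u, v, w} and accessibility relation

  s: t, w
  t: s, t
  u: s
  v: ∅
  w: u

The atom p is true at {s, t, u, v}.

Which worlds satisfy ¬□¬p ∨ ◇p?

{s, t, u, w}

s: ¬□¬p is T, ◇p is T. ✓
t: ¬□¬p is T, ◇p is T. ✓
u: ¬□¬p is T, ◇p is T. ✓
v: ¬□¬p is F, ◇p is F. ✗
w: ¬□¬p is T, ◇p is T. ✓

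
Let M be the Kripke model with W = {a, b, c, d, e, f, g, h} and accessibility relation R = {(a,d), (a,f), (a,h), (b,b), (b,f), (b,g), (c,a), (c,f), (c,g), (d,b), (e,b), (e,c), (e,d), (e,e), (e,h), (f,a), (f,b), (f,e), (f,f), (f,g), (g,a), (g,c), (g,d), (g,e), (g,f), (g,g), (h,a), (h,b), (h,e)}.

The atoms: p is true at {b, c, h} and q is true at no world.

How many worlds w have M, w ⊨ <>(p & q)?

a: successors {d, f, h}; p & q there: d:F, f:F, h:F. ✗
b: successors {b, f, g}; p & q there: b:F, f:F, g:F. ✗
c: successors {a, f, g}; p & q there: a:F, f:F, g:F. ✗
d: successors {b}; p & q there: b:F. ✗
e: successors {b, c, d, e, h}; p & q there: b:F, c:F, d:F, e:F, h:F. ✗
f: successors {a, b, e, f, g}; p & q there: a:F, b:F, e:F, f:F, g:F. ✗
g: successors {a, c, d, e, f, g}; p & q there: a:F, c:F, d:F, e:F, f:F, g:F. ✗
h: successors {a, b, e}; p & q there: a:F, b:F, e:F. ✗
Satisfying worlds: ∅.

0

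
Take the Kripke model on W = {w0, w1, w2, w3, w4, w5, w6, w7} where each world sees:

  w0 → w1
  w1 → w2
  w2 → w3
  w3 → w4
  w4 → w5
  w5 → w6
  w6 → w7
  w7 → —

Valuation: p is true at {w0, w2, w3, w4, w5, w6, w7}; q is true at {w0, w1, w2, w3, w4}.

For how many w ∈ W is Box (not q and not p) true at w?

w0: successors {w1}; not q and not p there: w1:F. ✗
w1: successors {w2}; not q and not p there: w2:F. ✗
w2: successors {w3}; not q and not p there: w3:F. ✗
w3: successors {w4}; not q and not p there: w4:F. ✗
w4: successors {w5}; not q and not p there: w5:F. ✗
w5: successors {w6}; not q and not p there: w6:F. ✗
w6: successors {w7}; not q and not p there: w7:F. ✗
w7: no successors, so Box (not q and not p) holds vacuously. ✓
Satisfying worlds: {w7}.

1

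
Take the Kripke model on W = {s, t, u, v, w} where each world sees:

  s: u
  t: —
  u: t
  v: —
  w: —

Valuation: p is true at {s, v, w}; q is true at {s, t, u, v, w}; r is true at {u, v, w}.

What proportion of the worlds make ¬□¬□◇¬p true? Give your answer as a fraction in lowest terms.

1/5

s: □¬□◇¬p is T. ✗
t: □¬□◇¬p is T. ✗
u: □¬□◇¬p is F. ✓
v: □¬□◇¬p is T. ✗
w: □¬□◇¬p is T. ✗
That's 1 of 5 worlds, so 1/5.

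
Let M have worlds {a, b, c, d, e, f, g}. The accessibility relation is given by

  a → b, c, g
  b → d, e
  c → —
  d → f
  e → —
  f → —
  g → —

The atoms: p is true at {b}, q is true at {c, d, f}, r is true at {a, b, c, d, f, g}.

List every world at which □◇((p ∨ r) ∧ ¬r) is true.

{c, e, f, g}

a: successors {b, c, g}; ◇((p ∨ r) ∧ ¬r) there: b:F, c:F, g:F. ✗
b: successors {d, e}; ◇((p ∨ r) ∧ ¬r) there: d:F, e:F. ✗
c: no successors, so □◇((p ∨ r) ∧ ¬r) holds vacuously. ✓
d: successors {f}; ◇((p ∨ r) ∧ ¬r) there: f:F. ✗
e: no successors, so □◇((p ∨ r) ∧ ¬r) holds vacuously. ✓
f: no successors, so □◇((p ∨ r) ∧ ¬r) holds vacuously. ✓
g: no successors, so □◇((p ∨ r) ∧ ¬r) holds vacuously. ✓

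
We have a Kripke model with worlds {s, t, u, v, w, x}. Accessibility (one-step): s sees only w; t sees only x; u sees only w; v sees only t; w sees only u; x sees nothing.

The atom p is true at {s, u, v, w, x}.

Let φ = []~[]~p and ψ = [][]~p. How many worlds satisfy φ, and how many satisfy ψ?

5 and 2

For []~[]~p:
s: successors {w}; ~[]~p there: w:T. ✓
t: successors {x}; ~[]~p there: x:F. ✗
u: successors {w}; ~[]~p there: w:T. ✓
v: successors {t}; ~[]~p there: t:T. ✓
w: successors {u}; ~[]~p there: u:T. ✓
x: no successors, so []~[]~p holds vacuously. ✓
— 5 worlds.
For [][]~p:
s: successors {w}; []~p there: w:F. ✗
t: successors {x}; []~p there: x:T. ✓
u: successors {w}; []~p there: w:F. ✗
v: successors {t}; []~p there: t:F. ✗
w: successors {u}; []~p there: u:F. ✗
x: no successors, so [][]~p holds vacuously. ✓
— 2 worlds.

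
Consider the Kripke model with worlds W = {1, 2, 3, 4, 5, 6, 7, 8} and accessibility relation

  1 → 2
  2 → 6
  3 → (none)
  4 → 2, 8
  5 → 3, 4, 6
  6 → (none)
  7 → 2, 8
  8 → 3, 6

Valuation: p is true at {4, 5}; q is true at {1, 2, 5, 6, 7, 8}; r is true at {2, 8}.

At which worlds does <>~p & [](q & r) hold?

{1, 4, 7}

1: <>~p is T, [](q & r) is T. ✓
2: <>~p is T, [](q & r) is F. ✗
3: <>~p is F, [](q & r) is T. ✗
4: <>~p is T, [](q & r) is T. ✓
5: <>~p is T, [](q & r) is F. ✗
6: <>~p is F, [](q & r) is T. ✗
7: <>~p is T, [](q & r) is T. ✓
8: <>~p is T, [](q & r) is F. ✗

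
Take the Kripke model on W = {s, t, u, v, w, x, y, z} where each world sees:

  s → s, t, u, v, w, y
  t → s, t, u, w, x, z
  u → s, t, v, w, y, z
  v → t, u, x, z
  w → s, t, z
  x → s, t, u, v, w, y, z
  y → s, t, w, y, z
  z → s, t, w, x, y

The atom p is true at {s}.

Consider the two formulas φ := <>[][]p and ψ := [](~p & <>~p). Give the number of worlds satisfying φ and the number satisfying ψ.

For <>[][]p:
s: successors {s, t, u, v, w, y}; [][]p there: s:F, t:F, u:F, v:F, w:F, y:F. ✗
t: successors {s, t, u, w, x, z}; [][]p there: s:F, t:F, u:F, w:F, x:F, z:F. ✗
u: successors {s, t, v, w, y, z}; [][]p there: s:F, t:F, v:F, w:F, y:F, z:F. ✗
v: successors {t, u, x, z}; [][]p there: t:F, u:F, x:F, z:F. ✗
w: successors {s, t, z}; [][]p there: s:F, t:F, z:F. ✗
x: successors {s, t, u, v, w, y, z}; [][]p there: s:F, t:F, u:F, v:F, w:F, y:F, z:F. ✗
y: successors {s, t, w, y, z}; [][]p there: s:F, t:F, w:F, y:F, z:F. ✗
z: successors {s, t, w, x, y}; [][]p there: s:F, t:F, w:F, x:F, y:F. ✗
— 0 worlds.
For [](~p & <>~p):
s: successors {s, t, u, v, w, y}; ~p & <>~p there: s:F, t:T, u:T, v:T, w:T, y:T. ✗
t: successors {s, t, u, w, x, z}; ~p & <>~p there: s:F, t:T, u:T, w:T, x:T, z:T. ✗
u: successors {s, t, v, w, y, z}; ~p & <>~p there: s:F, t:T, v:T, w:T, y:T, z:T. ✗
v: successors {t, u, x, z}; ~p & <>~p there: t:T, u:T, x:T, z:T. ✓
w: successors {s, t, z}; ~p & <>~p there: s:F, t:T, z:T. ✗
x: successors {s, t, u, v, w, y, z}; ~p & <>~p there: s:F, t:T, u:T, v:T, w:T, y:T, z:T. ✗
y: successors {s, t, w, y, z}; ~p & <>~p there: s:F, t:T, w:T, y:T, z:T. ✗
z: successors {s, t, w, x, y}; ~p & <>~p there: s:F, t:T, w:T, x:T, y:T. ✗
— 1 world.

0 and 1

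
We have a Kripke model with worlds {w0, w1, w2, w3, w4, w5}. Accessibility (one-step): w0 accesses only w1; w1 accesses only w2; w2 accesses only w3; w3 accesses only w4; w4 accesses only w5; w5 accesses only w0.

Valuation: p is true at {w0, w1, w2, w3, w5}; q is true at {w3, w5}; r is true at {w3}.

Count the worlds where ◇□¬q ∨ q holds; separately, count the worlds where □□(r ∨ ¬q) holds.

5 and 5

For ◇□¬q ∨ q:
w0: ◇□¬q is T, q is F. ✓
w1: ◇□¬q is F, q is F. ✗
w2: ◇□¬q is T, q is F. ✓
w3: ◇□¬q is F, q is T. ✓
w4: ◇□¬q is T, q is F. ✓
w5: ◇□¬q is T, q is T. ✓
— 5 worlds.
For □□(r ∨ ¬q):
w0: successors {w1}; □(r ∨ ¬q) there: w1:T. ✓
w1: successors {w2}; □(r ∨ ¬q) there: w2:T. ✓
w2: successors {w3}; □(r ∨ ¬q) there: w3:T. ✓
w3: successors {w4}; □(r ∨ ¬q) there: w4:F. ✗
w4: successors {w5}; □(r ∨ ¬q) there: w5:T. ✓
w5: successors {w0}; □(r ∨ ¬q) there: w0:T. ✓
— 5 worlds.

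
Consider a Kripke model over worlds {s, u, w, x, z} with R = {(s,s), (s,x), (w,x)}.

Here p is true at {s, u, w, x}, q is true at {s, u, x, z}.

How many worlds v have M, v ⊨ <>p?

s: successors {s, x}; p there: s:T, x:T. ✓
u: no successors, so <>p fails. ✗
w: successors {x}; p there: x:T. ✓
x: no successors, so <>p fails. ✗
z: no successors, so <>p fails. ✗
Satisfying worlds: {s, w}.

2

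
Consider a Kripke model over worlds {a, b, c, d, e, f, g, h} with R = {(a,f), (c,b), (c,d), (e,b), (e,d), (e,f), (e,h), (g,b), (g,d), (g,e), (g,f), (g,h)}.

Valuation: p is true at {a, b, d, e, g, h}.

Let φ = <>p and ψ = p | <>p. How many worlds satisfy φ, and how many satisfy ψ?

3 and 7

For <>p:
a: successors {f}; p there: f:F. ✗
b: no successors, so <>p fails. ✗
c: successors {b, d}; p there: b:T, d:T. ✓
d: no successors, so <>p fails. ✗
e: successors {b, d, f, h}; p there: b:T, d:T, f:F, h:T. ✓
f: no successors, so <>p fails. ✗
g: successors {b, d, e, f, h}; p there: b:T, d:T, e:T, f:F, h:T. ✓
h: no successors, so <>p fails. ✗
— 3 worlds.
For p | <>p:
a: p is T, <>p is F. ✓
b: p is T, <>p is F. ✓
c: p is F, <>p is T. ✓
d: p is T, <>p is F. ✓
e: p is T, <>p is T. ✓
f: p is F, <>p is F. ✗
g: p is T, <>p is T. ✓
h: p is T, <>p is F. ✓
— 7 worlds.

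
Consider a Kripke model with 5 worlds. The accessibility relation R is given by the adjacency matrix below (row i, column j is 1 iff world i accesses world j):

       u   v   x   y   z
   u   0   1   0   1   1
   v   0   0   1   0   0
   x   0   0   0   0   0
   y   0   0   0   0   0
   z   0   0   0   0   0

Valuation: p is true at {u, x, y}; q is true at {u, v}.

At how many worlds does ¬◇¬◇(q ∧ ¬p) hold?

u: ◇¬◇(q ∧ ¬p) is T. ✗
v: ◇¬◇(q ∧ ¬p) is T. ✗
x: ◇¬◇(q ∧ ¬p) is F. ✓
y: ◇¬◇(q ∧ ¬p) is F. ✓
z: ◇¬◇(q ∧ ¬p) is F. ✓
Satisfying worlds: {x, y, z}.

3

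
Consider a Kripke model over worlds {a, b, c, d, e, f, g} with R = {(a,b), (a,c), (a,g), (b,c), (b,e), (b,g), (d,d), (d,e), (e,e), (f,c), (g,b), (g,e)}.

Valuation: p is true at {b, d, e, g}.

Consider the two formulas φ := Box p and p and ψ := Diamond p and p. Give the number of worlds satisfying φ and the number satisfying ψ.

3 and 4

For Box p and p:
a: Box p is F, p is F. ✗
b: Box p is F, p is T. ✗
c: Box p is T, p is F. ✗
d: Box p is T, p is T. ✓
e: Box p is T, p is T. ✓
f: Box p is F, p is F. ✗
g: Box p is T, p is T. ✓
— 3 worlds.
For Diamond p and p:
a: Diamond p is T, p is F. ✗
b: Diamond p is T, p is T. ✓
c: Diamond p is F, p is F. ✗
d: Diamond p is T, p is T. ✓
e: Diamond p is T, p is T. ✓
f: Diamond p is F, p is F. ✗
g: Diamond p is T, p is T. ✓
— 4 worlds.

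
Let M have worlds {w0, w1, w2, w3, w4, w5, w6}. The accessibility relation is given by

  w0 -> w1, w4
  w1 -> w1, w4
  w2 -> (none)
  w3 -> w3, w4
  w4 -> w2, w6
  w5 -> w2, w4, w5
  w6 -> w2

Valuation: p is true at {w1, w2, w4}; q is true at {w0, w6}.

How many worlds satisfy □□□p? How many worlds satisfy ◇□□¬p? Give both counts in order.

3 and 3

For □□□p:
w0: successors {w1, w4}; □□p there: w1:F, w4:T. ✗
w1: successors {w1, w4}; □□p there: w1:F, w4:T. ✗
w2: no successors, so □□□p holds vacuously. ✓
w3: successors {w3, w4}; □□p there: w3:F, w4:T. ✗
w4: successors {w2, w6}; □□p there: w2:T, w6:T. ✓
w5: successors {w2, w4, w5}; □□p there: w2:T, w4:T, w5:F. ✗
w6: successors {w2}; □□p there: w2:T. ✓
— 3 worlds.
For ◇□□¬p:
w0: successors {w1, w4}; □□¬p there: w1:F, w4:F. ✗
w1: successors {w1, w4}; □□¬p there: w1:F, w4:F. ✗
w2: no successors, so ◇□□¬p fails. ✗
w3: successors {w3, w4}; □□¬p there: w3:F, w4:F. ✗
w4: successors {w2, w6}; □□¬p there: w2:T, w6:T. ✓
w5: successors {w2, w4, w5}; □□¬p there: w2:T, w4:F, w5:F. ✓
w6: successors {w2}; □□¬p there: w2:T. ✓
— 3 worlds.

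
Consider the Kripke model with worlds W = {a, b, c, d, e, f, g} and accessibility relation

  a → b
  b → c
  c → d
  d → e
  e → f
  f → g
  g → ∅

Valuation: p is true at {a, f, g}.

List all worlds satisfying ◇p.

{e, f}

a: successors {b}; p there: b:F. ✗
b: successors {c}; p there: c:F. ✗
c: successors {d}; p there: d:F. ✗
d: successors {e}; p there: e:F. ✗
e: successors {f}; p there: f:T. ✓
f: successors {g}; p there: g:T. ✓
g: no successors, so ◇p fails. ✗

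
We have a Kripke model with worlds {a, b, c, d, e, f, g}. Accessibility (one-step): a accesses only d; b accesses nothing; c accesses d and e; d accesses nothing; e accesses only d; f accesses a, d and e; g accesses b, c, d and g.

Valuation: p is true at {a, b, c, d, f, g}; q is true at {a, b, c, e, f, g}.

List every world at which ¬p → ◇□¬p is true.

{a, b, c, d, e, f, g}

a: ¬p is F, ◇□¬p is T. ✓
b: ¬p is F, ◇□¬p is F. ✓
c: ¬p is F, ◇□¬p is T. ✓
d: ¬p is F, ◇□¬p is F. ✓
e: ¬p is T, ◇□¬p is T. ✓
f: ¬p is F, ◇□¬p is T. ✓
g: ¬p is F, ◇□¬p is T. ✓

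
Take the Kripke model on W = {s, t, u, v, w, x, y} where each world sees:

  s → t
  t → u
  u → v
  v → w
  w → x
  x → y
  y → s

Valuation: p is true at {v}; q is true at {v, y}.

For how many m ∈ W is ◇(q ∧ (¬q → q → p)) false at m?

s: successors {t}; q ∧ (¬q → q → p) there: t:F. ✗
t: successors {u}; q ∧ (¬q → q → p) there: u:F. ✗
u: successors {v}; q ∧ (¬q → q → p) there: v:T. ✓
v: successors {w}; q ∧ (¬q → q → p) there: w:F. ✗
w: successors {x}; q ∧ (¬q → q → p) there: x:F. ✗
x: successors {y}; q ∧ (¬q → q → p) there: y:T. ✓
y: successors {s}; q ∧ (¬q → q → p) there: s:F. ✗
Satisfying worlds: {u, x}.
So ◇(q ∧ (¬q → q → p)) fails at the other 5 worlds.

5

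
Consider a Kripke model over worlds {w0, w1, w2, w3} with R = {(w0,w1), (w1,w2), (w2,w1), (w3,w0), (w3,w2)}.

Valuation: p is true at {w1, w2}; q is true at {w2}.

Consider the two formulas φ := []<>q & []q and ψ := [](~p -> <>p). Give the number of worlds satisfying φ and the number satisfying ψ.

For []<>q & []q:
w0: []<>q is T, []q is F. ✗
w1: []<>q is F, []q is T. ✗
w2: []<>q is T, []q is F. ✗
w3: []<>q is F, []q is F. ✗
— 0 worlds.
For [](~p -> <>p):
w0: successors {w1}; ~p -> <>p there: w1:T. ✓
w1: successors {w2}; ~p -> <>p there: w2:T. ✓
w2: successors {w1}; ~p -> <>p there: w1:T. ✓
w3: successors {w0, w2}; ~p -> <>p there: w0:T, w2:T. ✓
— 4 worlds.

0 and 4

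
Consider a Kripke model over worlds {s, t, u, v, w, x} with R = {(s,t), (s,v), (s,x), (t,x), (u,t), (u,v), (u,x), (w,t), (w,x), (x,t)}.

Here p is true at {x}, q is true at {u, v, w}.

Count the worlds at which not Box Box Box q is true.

s: Box Box Box q is F. ✓
t: Box Box Box q is F. ✓
u: Box Box Box q is F. ✓
v: Box Box Box q is T. ✗
w: Box Box Box q is F. ✓
x: Box Box Box q is F. ✓
Satisfying worlds: {s, t, u, w, x}.

5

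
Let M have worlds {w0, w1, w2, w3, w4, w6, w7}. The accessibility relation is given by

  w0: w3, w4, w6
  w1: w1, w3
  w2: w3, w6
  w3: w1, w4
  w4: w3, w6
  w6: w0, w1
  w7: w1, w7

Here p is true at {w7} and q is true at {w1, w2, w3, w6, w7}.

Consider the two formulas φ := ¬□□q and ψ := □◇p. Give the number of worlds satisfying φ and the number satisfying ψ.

For ¬□□q:
w0: □□q is F. ✓
w1: □□q is F. ✓
w2: □□q is F. ✓
w3: □□q is T. ✗
w4: □□q is F. ✓
w6: □□q is F. ✓
w7: □□q is T. ✗
— 5 worlds.
For □◇p:
w0: successors {w3, w4, w6}; ◇p there: w3:F, w4:F, w6:F. ✗
w1: successors {w1, w3}; ◇p there: w1:F, w3:F. ✗
w2: successors {w3, w6}; ◇p there: w3:F, w6:F. ✗
w3: successors {w1, w4}; ◇p there: w1:F, w4:F. ✗
w4: successors {w3, w6}; ◇p there: w3:F, w6:F. ✗
w6: successors {w0, w1}; ◇p there: w0:F, w1:F. ✗
w7: successors {w1, w7}; ◇p there: w1:F, w7:T. ✗
— 0 worlds.

5 and 0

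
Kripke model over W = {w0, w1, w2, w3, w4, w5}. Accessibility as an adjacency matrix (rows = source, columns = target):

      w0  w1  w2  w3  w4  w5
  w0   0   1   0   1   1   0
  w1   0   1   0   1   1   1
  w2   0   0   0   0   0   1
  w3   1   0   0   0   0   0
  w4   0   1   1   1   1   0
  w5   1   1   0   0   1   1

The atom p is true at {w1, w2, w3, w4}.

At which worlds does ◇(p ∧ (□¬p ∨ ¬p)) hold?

w0: successors {w1, w3, w4}; p ∧ (□¬p ∨ ¬p) there: w1:F, w3:T, w4:F. ✓
w1: successors {w1, w3, w4, w5}; p ∧ (□¬p ∨ ¬p) there: w1:F, w3:T, w4:F, w5:F. ✓
w2: successors {w5}; p ∧ (□¬p ∨ ¬p) there: w5:F. ✗
w3: successors {w0}; p ∧ (□¬p ∨ ¬p) there: w0:F. ✗
w4: successors {w1, w2, w3, w4}; p ∧ (□¬p ∨ ¬p) there: w1:F, w2:T, w3:T, w4:F. ✓
w5: successors {w0, w1, w4, w5}; p ∧ (□¬p ∨ ¬p) there: w0:F, w1:F, w4:F, w5:F. ✗

{w0, w1, w4}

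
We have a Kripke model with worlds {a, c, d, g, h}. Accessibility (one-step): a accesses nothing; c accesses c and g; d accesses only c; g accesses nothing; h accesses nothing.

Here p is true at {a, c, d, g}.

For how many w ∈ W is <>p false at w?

a: no successors, so <>p fails. ✗
c: successors {c, g}; p there: c:T, g:T. ✓
d: successors {c}; p there: c:T. ✓
g: no successors, so <>p fails. ✗
h: no successors, so <>p fails. ✗
Satisfying worlds: {c, d}.
So <>p fails at the other 3 worlds.

3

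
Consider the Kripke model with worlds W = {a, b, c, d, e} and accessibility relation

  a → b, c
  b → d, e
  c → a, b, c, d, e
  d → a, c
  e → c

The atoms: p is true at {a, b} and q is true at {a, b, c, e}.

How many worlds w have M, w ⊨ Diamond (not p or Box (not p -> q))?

5

a: successors {b, c}; not p or Box (not p -> q) there: b:F, c:T. ✓
b: successors {d, e}; not p or Box (not p -> q) there: d:T, e:T. ✓
c: successors {a, b, c, d, e}; not p or Box (not p -> q) there: a:T, b:F, c:T, d:T, e:T. ✓
d: successors {a, c}; not p or Box (not p -> q) there: a:T, c:T. ✓
e: successors {c}; not p or Box (not p -> q) there: c:T. ✓
Satisfying worlds: {a, b, c, d, e}.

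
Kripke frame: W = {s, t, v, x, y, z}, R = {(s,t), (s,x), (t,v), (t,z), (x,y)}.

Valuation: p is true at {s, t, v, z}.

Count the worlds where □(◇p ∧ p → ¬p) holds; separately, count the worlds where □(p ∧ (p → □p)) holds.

5 and 4

For □(◇p ∧ p → ¬p):
s: successors {t, x}; ◇p ∧ p → ¬p there: t:F, x:T. ✗
t: successors {v, z}; ◇p ∧ p → ¬p there: v:T, z:T. ✓
v: no successors, so □(◇p ∧ p → ¬p) holds vacuously. ✓
x: successors {y}; ◇p ∧ p → ¬p there: y:T. ✓
y: no successors, so □(◇p ∧ p → ¬p) holds vacuously. ✓
z: no successors, so □(◇p ∧ p → ¬p) holds vacuously. ✓
— 5 worlds.
For □(p ∧ (p → □p)):
s: successors {t, x}; p ∧ (p → □p) there: t:T, x:F. ✗
t: successors {v, z}; p ∧ (p → □p) there: v:T, z:T. ✓
v: no successors, so □(p ∧ (p → □p)) holds vacuously. ✓
x: successors {y}; p ∧ (p → □p) there: y:F. ✗
y: no successors, so □(p ∧ (p → □p)) holds vacuously. ✓
z: no successors, so □(p ∧ (p → □p)) holds vacuously. ✓
— 4 worlds.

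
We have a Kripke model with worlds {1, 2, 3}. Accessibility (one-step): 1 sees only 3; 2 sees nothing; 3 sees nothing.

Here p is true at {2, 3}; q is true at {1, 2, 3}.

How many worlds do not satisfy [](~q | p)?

1: successors {3}; ~q | p there: 3:T. ✓
2: no successors, so [](~q | p) holds vacuously. ✓
3: no successors, so [](~q | p) holds vacuously. ✓
Satisfying worlds: {1, 2, 3}.
So [](~q | p) fails at the other 0 worlds.

0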